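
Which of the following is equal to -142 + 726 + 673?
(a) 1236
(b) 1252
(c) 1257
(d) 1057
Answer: c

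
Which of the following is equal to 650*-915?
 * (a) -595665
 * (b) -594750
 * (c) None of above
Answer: b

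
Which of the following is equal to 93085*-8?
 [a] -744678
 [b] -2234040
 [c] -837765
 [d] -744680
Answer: d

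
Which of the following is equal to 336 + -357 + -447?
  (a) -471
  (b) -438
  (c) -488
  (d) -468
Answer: d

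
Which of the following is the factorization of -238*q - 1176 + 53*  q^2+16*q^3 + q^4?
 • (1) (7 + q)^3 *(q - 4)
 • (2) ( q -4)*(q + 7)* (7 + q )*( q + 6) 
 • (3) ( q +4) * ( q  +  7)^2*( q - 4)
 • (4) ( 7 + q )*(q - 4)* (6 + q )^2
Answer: 2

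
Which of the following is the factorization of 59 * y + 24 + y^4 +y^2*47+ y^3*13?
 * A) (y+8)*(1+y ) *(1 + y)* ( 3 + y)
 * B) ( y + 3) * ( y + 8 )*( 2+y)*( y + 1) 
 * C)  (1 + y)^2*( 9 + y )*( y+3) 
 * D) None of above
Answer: A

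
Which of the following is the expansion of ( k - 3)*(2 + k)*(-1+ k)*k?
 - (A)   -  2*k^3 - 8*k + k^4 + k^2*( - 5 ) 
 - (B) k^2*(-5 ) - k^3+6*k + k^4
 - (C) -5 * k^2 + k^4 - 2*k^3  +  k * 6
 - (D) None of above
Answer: C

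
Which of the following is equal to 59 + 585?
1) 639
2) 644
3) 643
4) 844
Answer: 2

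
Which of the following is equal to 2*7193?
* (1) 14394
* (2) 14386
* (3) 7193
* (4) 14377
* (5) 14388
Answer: 2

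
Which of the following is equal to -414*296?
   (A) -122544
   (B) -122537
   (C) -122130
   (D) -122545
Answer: A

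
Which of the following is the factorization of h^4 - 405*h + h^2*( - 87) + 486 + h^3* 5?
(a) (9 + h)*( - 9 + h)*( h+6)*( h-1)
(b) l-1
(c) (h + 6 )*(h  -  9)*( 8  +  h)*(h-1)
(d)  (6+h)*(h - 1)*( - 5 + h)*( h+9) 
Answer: a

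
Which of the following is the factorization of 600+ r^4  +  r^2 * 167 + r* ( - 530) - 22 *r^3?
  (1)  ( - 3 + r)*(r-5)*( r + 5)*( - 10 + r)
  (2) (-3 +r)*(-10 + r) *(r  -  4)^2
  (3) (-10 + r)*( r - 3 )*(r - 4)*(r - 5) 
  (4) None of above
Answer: 3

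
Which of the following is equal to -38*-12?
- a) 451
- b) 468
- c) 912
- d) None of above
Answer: d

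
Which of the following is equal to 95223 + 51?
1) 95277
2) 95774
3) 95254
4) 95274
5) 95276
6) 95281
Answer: 4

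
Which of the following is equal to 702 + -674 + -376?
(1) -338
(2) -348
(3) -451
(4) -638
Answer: 2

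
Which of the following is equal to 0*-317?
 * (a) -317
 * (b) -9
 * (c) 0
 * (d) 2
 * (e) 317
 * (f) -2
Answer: c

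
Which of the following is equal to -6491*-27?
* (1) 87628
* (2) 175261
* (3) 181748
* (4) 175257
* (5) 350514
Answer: 4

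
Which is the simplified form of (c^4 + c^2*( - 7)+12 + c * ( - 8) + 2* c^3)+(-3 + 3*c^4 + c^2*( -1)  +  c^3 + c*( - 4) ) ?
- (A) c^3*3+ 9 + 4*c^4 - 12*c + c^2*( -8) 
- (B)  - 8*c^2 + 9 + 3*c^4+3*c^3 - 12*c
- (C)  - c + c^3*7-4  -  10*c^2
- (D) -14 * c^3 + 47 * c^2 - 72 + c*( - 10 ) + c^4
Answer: A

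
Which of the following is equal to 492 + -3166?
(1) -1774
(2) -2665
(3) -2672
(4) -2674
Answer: 4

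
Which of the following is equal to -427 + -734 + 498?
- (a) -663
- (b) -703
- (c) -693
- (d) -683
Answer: a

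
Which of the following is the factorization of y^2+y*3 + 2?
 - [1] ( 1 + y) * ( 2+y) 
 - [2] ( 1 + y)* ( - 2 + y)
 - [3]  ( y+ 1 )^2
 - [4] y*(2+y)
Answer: 1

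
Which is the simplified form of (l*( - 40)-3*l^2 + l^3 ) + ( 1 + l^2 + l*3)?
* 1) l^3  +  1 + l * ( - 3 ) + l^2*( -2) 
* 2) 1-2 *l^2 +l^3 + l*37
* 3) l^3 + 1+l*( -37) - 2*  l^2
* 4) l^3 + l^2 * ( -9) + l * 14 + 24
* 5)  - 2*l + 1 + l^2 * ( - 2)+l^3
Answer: 3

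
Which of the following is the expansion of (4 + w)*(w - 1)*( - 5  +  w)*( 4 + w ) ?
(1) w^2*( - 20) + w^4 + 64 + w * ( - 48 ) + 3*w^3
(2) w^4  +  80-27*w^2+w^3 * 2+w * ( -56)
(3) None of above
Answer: 2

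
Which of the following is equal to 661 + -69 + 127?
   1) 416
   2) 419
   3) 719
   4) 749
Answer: 3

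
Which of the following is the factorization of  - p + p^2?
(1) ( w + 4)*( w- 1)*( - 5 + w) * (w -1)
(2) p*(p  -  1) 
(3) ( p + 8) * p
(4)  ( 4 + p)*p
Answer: 2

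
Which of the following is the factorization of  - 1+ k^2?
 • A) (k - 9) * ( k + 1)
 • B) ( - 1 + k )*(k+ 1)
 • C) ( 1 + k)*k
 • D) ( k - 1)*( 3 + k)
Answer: B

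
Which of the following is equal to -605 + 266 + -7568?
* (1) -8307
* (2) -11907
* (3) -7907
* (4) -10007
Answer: 3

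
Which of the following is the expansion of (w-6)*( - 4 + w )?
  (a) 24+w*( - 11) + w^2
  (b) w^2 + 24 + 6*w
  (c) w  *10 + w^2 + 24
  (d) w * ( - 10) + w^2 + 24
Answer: d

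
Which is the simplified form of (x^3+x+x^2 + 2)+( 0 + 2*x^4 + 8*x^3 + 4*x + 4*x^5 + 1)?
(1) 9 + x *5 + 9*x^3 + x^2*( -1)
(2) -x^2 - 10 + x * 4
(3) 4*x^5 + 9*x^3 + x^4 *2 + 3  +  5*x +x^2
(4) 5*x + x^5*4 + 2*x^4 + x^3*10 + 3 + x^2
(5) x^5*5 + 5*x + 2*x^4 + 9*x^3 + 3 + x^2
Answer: 3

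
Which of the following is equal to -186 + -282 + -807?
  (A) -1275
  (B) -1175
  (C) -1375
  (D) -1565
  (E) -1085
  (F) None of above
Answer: A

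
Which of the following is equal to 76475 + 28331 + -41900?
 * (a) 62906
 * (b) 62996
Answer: a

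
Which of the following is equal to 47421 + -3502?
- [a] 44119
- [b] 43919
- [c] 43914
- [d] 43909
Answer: b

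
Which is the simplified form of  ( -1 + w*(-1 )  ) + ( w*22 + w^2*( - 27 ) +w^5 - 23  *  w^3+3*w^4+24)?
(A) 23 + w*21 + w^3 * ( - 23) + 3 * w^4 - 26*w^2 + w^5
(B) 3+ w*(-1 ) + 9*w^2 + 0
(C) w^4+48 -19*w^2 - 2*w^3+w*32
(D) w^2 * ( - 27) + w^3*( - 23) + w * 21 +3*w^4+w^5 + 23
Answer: D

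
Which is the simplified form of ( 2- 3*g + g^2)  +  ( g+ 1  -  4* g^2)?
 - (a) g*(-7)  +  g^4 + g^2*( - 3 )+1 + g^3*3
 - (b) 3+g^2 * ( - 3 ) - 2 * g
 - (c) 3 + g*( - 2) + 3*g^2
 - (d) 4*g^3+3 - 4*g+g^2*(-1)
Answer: b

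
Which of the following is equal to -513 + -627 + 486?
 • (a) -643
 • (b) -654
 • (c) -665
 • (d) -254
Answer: b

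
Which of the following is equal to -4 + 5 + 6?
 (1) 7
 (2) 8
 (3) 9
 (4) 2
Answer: 1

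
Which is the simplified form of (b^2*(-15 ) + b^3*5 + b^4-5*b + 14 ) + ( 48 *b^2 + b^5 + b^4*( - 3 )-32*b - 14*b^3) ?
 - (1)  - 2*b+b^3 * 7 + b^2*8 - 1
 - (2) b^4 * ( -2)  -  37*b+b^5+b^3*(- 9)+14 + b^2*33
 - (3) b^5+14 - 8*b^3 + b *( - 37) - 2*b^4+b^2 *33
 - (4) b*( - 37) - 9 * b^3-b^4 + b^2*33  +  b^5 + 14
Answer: 2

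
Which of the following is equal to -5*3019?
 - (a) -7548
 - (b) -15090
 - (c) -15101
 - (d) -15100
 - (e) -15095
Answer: e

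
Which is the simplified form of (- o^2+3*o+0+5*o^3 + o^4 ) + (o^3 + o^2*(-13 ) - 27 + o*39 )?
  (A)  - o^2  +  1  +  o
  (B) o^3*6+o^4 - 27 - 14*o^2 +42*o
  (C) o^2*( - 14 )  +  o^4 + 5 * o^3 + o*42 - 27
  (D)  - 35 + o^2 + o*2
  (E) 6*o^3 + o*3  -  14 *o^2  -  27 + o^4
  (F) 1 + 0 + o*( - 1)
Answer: B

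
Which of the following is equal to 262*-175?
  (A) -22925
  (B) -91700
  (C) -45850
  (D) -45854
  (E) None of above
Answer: C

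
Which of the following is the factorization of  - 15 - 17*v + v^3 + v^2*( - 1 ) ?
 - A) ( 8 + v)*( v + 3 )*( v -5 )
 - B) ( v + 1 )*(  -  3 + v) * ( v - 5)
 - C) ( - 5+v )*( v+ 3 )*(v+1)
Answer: C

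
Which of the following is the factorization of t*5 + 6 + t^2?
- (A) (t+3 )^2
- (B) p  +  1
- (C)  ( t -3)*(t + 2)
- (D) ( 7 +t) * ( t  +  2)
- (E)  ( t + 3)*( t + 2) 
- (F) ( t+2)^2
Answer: E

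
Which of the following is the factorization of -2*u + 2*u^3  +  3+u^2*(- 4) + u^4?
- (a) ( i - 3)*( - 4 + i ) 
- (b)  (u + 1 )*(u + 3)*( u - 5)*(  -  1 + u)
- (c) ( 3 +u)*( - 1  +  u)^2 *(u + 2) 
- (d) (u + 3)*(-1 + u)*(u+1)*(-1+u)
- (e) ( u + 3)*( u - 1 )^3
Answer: d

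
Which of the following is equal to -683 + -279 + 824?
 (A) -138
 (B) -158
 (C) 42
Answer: A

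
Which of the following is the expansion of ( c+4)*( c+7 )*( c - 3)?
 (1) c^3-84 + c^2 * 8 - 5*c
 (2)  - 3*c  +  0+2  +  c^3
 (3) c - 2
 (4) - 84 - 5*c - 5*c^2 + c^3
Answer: 1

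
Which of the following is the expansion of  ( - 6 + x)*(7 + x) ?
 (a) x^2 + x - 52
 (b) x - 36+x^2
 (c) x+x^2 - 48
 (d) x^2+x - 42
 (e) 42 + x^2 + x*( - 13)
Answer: d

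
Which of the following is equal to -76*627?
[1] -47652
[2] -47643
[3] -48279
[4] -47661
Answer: 1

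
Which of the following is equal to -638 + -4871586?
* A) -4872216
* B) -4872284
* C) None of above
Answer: C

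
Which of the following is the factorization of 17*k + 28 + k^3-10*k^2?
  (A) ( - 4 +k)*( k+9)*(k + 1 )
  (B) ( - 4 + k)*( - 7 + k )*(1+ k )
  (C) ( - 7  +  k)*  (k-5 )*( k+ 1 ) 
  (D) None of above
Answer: B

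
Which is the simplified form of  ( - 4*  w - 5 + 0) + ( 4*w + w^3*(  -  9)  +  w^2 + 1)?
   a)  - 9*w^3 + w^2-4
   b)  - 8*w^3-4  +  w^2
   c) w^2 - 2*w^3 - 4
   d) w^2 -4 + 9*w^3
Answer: a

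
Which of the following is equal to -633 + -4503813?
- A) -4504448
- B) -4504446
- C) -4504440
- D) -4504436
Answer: B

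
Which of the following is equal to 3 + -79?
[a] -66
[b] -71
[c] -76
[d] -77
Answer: c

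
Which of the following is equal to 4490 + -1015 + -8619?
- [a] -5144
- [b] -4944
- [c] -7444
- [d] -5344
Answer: a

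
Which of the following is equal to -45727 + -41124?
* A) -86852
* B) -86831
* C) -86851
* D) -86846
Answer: C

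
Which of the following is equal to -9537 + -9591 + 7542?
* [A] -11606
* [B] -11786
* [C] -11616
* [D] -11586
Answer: D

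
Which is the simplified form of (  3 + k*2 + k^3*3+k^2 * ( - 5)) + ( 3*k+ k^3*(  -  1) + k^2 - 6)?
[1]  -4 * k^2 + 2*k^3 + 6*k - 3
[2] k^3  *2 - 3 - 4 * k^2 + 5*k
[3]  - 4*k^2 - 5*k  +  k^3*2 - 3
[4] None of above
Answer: 2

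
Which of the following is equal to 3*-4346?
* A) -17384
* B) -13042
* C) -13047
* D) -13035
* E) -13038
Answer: E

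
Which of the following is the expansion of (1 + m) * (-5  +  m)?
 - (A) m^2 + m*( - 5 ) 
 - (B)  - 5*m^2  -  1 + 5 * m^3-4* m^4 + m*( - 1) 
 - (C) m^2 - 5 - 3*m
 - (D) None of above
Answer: D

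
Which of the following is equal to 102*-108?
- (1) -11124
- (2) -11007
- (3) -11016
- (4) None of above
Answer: 3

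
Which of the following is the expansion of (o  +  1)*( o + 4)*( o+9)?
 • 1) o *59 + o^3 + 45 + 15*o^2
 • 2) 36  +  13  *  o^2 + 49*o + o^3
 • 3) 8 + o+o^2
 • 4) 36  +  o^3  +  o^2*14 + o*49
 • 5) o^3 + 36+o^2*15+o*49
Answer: 4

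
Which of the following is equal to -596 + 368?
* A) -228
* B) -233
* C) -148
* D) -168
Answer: A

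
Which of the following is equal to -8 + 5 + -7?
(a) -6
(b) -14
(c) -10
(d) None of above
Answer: c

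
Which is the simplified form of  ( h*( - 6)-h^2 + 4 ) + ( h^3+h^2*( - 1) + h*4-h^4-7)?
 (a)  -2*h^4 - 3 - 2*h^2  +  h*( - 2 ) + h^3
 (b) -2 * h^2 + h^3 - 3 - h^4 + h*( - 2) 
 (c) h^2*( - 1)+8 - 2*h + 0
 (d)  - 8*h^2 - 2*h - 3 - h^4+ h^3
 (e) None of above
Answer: b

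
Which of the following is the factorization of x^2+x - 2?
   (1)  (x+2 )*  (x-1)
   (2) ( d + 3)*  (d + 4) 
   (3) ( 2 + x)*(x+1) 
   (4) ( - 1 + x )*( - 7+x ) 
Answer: 1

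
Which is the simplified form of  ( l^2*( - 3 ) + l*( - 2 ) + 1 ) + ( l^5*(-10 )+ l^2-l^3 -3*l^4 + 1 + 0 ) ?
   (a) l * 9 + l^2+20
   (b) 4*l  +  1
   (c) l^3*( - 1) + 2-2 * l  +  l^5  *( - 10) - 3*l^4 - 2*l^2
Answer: c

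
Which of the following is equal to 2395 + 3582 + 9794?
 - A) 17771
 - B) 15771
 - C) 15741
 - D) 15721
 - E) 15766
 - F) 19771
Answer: B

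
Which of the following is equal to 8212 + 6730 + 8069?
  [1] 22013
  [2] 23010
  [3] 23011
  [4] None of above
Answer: 3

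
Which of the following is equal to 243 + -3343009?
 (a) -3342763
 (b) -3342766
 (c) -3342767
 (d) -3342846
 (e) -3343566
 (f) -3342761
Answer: b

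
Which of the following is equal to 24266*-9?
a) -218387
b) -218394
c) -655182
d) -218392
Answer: b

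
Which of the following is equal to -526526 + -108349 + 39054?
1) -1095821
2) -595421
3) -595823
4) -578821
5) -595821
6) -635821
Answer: 5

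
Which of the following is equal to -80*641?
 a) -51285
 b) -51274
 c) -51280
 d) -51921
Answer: c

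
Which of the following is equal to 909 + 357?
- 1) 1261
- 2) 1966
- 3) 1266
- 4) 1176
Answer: 3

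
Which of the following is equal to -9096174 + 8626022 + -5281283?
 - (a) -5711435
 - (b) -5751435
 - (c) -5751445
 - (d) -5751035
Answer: b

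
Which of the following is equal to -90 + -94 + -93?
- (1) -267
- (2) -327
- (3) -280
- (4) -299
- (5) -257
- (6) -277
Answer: 6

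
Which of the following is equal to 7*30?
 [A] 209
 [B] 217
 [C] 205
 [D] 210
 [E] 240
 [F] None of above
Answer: D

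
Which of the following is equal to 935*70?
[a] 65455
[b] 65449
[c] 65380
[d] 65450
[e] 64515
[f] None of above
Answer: d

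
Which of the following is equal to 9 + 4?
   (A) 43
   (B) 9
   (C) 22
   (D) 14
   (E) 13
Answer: E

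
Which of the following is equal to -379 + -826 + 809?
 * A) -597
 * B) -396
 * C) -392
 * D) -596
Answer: B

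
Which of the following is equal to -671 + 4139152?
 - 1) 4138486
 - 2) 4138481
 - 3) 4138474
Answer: 2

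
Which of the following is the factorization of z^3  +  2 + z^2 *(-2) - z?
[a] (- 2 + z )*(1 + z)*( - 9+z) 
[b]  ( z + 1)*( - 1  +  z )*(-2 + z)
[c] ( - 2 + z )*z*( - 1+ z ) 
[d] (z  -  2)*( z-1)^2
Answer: b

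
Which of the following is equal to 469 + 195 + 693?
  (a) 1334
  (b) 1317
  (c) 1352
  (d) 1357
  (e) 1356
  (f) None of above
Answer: d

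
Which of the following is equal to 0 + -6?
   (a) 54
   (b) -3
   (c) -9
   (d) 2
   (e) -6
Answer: e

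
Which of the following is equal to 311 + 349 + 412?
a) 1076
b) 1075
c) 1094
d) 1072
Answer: d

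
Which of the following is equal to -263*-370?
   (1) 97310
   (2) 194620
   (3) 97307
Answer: 1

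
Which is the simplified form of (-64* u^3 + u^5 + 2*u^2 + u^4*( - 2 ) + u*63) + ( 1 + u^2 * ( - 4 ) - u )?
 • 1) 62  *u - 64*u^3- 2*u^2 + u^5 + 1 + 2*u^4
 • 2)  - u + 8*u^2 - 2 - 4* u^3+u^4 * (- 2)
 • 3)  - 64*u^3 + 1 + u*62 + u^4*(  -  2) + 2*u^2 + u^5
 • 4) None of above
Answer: 4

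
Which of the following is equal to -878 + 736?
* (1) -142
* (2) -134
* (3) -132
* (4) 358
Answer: 1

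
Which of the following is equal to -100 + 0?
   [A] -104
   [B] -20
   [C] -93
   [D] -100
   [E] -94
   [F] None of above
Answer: D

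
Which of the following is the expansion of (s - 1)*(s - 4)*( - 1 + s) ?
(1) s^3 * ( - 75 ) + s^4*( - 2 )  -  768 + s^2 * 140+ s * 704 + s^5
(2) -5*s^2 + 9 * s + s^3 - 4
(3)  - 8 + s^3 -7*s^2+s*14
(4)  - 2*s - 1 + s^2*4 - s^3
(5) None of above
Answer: 5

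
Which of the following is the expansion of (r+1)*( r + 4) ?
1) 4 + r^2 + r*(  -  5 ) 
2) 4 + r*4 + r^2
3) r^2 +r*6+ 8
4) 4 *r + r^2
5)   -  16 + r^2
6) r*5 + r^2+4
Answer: 6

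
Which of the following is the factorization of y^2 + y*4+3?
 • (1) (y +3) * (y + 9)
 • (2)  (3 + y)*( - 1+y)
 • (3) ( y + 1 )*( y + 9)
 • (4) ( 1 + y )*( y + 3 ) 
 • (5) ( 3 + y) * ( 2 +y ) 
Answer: 4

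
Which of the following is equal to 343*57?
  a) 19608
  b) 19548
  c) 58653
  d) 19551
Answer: d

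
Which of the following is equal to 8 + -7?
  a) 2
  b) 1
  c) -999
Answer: b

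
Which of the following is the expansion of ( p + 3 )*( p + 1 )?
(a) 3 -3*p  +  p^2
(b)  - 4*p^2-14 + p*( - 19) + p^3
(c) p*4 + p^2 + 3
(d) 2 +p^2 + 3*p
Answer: c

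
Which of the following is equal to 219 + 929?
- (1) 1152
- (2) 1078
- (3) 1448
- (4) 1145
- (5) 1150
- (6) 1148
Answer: 6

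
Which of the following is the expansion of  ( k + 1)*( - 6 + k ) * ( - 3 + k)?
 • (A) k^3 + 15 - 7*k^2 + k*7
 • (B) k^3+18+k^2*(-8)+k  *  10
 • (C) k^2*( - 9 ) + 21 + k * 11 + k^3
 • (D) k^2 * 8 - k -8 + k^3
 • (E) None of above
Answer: E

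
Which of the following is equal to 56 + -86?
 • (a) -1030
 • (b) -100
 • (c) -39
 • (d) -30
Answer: d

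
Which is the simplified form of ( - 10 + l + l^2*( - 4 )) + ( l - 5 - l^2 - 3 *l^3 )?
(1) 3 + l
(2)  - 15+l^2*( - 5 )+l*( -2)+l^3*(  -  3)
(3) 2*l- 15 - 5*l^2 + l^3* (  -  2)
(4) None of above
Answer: 4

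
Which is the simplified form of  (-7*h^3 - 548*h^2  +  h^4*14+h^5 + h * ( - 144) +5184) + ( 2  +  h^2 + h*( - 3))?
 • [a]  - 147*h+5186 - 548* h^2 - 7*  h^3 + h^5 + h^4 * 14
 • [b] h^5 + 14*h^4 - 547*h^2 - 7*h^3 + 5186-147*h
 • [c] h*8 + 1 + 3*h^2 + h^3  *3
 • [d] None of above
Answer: b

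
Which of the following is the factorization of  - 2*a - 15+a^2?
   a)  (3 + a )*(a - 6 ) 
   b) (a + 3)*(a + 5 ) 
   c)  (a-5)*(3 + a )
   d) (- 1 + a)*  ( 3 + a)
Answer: c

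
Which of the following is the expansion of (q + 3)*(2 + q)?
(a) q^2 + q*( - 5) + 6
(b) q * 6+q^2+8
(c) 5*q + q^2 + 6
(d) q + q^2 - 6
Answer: c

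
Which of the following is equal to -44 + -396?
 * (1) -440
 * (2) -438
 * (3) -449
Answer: 1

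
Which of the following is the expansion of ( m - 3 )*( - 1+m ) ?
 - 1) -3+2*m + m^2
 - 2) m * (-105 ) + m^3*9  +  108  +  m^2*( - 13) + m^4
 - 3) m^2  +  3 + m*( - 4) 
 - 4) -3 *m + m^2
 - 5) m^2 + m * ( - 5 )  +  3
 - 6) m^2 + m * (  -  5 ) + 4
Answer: 3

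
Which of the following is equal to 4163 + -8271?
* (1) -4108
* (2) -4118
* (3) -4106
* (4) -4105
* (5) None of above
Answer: 1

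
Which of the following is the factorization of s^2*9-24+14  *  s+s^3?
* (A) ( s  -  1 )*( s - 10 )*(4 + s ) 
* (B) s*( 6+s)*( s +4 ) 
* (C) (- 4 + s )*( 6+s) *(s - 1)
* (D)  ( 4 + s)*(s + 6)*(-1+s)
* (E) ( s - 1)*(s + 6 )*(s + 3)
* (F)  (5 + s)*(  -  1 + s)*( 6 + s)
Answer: D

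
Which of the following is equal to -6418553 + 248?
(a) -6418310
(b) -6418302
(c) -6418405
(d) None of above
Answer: d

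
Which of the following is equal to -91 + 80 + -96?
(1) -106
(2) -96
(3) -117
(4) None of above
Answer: 4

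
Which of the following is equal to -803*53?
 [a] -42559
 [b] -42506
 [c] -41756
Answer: a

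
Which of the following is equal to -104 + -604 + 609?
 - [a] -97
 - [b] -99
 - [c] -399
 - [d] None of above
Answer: b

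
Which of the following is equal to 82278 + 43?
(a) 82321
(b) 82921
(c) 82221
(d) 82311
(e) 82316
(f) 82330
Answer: a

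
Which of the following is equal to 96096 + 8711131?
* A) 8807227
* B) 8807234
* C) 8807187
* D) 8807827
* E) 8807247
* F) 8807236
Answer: A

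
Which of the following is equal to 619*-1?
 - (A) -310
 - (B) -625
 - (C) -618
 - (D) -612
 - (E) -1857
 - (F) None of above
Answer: F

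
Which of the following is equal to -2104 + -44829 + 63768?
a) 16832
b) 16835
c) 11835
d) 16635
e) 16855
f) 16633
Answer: b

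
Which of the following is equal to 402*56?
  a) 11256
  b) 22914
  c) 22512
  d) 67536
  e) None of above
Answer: c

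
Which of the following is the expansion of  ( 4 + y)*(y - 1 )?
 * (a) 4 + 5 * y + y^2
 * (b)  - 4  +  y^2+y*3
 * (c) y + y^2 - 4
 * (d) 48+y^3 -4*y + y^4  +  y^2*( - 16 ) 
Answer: b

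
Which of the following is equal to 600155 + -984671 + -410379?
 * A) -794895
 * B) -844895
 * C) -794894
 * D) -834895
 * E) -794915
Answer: A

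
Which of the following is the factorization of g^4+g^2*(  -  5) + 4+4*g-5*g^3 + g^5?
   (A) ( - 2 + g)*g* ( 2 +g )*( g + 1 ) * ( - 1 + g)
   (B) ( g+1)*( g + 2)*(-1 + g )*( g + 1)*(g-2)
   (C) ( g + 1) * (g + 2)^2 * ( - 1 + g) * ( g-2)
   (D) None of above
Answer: B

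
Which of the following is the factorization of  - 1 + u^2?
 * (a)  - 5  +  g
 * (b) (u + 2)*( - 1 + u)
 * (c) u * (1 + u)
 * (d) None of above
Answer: d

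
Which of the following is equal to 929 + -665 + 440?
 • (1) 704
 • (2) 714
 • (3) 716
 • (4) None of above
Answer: 1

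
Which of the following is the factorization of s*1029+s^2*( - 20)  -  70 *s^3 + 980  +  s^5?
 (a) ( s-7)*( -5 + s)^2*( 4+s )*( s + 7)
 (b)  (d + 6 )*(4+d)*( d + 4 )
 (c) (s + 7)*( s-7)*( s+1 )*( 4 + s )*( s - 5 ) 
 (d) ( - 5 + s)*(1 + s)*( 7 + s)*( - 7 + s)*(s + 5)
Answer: c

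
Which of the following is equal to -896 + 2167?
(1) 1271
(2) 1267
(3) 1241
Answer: 1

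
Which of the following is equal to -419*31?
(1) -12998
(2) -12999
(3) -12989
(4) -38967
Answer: 3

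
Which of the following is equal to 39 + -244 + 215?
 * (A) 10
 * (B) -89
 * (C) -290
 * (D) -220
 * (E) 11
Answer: A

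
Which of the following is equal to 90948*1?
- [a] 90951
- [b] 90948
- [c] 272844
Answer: b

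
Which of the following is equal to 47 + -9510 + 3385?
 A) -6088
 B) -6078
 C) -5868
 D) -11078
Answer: B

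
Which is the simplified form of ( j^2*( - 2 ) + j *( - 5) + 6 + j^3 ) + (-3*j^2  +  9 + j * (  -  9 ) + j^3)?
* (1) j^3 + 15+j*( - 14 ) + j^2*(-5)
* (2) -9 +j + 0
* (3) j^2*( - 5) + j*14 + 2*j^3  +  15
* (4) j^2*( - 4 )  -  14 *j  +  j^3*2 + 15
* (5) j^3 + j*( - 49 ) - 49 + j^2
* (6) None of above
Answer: 6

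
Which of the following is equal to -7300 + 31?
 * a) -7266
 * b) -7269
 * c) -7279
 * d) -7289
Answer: b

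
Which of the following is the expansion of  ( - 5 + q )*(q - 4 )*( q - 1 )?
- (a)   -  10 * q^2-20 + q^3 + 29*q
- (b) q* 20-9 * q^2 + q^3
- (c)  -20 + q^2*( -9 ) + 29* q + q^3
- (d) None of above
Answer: a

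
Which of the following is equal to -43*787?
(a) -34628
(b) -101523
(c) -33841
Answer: c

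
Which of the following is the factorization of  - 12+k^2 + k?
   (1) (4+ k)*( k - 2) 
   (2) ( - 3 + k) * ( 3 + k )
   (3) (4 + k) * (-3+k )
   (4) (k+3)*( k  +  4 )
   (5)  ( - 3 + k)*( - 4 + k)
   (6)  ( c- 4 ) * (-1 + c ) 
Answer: 3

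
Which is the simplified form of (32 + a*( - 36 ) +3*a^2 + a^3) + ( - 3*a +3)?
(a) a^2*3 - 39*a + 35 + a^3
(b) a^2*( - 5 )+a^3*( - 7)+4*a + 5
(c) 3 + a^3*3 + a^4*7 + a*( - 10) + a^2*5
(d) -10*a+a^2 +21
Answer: a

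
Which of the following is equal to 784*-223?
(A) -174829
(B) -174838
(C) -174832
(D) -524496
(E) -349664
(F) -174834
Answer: C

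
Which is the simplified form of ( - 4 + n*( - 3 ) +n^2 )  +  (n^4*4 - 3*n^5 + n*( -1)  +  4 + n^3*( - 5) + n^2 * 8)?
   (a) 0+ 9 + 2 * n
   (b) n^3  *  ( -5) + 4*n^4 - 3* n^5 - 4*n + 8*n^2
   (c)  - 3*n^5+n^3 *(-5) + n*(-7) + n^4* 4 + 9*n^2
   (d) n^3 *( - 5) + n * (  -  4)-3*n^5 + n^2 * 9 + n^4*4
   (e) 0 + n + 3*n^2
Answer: d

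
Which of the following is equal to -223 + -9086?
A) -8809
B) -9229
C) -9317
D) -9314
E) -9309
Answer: E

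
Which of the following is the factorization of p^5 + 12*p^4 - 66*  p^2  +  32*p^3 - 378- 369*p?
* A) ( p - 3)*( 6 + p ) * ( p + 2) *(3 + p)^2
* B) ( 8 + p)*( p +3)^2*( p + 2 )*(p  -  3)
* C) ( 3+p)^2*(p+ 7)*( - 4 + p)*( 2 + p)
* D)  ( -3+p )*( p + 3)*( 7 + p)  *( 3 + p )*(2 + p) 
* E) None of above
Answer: D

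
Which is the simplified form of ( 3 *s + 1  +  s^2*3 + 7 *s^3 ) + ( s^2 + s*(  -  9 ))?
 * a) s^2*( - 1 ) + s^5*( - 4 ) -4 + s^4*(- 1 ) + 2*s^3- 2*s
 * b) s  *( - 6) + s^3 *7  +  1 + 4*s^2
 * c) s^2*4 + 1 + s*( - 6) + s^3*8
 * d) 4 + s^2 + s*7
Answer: b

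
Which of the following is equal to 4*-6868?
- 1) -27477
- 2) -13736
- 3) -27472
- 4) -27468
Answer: 3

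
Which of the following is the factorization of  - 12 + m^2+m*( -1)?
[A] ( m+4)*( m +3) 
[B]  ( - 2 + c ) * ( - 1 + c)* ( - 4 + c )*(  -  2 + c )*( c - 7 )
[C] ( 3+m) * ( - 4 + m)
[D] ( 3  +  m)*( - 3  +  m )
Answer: C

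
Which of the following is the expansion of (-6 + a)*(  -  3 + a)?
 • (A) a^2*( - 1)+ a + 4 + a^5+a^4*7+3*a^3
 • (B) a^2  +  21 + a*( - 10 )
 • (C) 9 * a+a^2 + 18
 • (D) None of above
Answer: D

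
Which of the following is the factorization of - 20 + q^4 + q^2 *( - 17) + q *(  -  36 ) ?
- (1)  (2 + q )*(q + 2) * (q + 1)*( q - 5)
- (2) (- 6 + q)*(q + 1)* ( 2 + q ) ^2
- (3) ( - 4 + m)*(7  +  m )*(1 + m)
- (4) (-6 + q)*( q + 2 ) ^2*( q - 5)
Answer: 1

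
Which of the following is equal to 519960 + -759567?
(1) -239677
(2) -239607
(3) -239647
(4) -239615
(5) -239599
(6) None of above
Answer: 2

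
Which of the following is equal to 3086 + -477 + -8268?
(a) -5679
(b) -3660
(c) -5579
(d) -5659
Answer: d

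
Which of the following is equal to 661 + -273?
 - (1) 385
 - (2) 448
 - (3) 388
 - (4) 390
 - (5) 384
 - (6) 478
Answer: 3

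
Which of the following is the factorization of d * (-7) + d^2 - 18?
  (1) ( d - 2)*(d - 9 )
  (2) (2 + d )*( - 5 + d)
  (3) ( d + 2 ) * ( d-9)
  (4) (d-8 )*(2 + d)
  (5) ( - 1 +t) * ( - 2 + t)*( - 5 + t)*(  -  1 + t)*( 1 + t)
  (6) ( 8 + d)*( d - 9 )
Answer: 3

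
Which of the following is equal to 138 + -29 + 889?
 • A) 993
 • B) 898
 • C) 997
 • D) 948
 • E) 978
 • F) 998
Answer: F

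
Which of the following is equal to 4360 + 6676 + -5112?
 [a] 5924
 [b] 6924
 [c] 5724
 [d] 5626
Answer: a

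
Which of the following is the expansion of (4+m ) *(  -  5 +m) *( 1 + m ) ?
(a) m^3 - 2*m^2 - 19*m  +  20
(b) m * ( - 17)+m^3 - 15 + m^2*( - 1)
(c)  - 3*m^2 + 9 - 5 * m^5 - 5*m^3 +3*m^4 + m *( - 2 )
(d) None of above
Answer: d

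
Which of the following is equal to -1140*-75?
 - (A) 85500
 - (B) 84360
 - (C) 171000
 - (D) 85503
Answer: A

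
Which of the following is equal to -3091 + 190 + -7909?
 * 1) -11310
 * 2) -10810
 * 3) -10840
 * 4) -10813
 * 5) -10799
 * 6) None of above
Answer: 2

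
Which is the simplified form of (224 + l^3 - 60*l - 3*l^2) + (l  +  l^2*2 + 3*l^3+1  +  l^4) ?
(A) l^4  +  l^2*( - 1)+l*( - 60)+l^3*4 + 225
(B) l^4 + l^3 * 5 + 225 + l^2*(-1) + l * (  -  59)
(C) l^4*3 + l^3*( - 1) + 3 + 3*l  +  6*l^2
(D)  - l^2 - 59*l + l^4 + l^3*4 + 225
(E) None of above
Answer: D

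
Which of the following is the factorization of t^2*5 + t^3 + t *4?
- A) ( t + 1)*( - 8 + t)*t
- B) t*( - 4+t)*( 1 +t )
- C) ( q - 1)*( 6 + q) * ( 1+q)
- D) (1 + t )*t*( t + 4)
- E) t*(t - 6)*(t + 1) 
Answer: D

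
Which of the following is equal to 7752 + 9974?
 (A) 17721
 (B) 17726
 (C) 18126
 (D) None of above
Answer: B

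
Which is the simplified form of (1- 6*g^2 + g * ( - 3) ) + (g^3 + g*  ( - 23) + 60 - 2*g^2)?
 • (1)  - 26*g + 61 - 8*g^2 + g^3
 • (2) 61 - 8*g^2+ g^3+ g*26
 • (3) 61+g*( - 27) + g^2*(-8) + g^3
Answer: 1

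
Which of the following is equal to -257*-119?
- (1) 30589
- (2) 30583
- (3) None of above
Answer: 2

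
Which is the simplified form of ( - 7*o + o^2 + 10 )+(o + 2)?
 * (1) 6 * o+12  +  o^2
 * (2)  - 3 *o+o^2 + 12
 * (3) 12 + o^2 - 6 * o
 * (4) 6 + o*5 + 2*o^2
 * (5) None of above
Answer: 3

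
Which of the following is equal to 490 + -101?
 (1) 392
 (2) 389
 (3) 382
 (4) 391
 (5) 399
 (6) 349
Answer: 2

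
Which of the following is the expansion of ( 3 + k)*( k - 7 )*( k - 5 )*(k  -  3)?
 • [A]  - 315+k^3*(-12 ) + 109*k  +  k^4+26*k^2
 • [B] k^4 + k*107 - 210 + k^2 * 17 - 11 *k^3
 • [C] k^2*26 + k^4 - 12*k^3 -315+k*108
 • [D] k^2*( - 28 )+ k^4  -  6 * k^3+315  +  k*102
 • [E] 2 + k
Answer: C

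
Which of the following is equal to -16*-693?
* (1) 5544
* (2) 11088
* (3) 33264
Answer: 2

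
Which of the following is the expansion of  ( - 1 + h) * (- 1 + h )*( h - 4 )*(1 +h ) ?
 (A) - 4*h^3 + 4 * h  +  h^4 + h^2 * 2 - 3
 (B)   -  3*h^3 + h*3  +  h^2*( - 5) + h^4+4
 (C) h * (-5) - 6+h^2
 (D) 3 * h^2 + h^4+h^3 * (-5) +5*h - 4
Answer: D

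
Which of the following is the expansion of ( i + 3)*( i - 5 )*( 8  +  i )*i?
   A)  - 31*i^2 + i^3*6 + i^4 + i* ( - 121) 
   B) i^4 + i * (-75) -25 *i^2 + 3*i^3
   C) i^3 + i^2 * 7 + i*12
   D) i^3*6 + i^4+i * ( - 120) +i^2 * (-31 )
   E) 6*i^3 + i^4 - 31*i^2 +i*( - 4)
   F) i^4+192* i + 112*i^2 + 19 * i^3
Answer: D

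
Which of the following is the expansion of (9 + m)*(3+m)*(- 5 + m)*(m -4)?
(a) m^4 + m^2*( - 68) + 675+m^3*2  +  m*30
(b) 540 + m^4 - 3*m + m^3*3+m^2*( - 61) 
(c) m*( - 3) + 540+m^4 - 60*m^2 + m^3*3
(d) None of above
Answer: b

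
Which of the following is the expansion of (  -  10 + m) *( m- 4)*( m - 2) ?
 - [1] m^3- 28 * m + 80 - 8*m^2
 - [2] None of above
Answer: 2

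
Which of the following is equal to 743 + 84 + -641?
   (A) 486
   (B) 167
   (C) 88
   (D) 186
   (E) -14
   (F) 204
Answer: D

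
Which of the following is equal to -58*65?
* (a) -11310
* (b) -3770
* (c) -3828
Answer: b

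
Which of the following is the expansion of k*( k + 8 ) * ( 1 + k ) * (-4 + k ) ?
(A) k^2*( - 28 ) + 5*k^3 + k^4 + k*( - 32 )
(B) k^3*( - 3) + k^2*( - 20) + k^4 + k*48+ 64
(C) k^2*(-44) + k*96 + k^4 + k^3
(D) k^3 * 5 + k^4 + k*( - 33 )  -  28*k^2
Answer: A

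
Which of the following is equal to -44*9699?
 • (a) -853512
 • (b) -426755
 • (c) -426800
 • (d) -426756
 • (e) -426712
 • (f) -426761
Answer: d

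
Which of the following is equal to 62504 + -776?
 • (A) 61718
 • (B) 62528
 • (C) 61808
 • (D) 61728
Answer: D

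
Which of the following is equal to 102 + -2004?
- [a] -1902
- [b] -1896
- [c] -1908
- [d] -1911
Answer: a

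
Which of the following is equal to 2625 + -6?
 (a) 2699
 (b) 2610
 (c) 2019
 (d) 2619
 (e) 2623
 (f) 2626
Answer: d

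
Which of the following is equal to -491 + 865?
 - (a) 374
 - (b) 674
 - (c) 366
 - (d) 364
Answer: a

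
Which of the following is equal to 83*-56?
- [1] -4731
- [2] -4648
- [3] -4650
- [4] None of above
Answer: 2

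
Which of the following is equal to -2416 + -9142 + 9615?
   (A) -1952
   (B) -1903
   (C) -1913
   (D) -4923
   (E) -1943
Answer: E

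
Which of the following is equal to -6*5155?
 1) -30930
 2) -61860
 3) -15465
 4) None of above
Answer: 1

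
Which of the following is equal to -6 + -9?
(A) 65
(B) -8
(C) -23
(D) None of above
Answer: D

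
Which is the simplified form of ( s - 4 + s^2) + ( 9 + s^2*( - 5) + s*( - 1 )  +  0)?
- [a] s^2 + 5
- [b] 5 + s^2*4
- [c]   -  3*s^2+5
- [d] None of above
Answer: d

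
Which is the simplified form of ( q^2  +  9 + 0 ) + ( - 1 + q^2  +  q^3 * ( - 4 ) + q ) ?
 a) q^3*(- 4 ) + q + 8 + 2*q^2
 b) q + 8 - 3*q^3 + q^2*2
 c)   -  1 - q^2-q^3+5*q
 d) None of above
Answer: a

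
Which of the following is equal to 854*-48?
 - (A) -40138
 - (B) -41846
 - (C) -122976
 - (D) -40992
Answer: D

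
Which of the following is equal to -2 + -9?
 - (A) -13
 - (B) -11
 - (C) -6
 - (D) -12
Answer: B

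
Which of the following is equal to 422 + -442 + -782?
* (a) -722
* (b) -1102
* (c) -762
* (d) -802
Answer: d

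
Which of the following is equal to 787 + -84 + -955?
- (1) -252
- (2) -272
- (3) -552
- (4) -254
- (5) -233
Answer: 1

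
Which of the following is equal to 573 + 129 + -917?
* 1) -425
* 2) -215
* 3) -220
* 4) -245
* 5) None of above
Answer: 2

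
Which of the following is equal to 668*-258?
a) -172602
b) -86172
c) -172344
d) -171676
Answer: c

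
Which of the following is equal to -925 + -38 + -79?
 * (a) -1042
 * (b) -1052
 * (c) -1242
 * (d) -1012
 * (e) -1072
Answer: a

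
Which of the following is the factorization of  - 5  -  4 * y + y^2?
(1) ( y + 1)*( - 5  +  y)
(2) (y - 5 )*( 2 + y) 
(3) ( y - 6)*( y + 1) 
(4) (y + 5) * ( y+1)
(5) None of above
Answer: 1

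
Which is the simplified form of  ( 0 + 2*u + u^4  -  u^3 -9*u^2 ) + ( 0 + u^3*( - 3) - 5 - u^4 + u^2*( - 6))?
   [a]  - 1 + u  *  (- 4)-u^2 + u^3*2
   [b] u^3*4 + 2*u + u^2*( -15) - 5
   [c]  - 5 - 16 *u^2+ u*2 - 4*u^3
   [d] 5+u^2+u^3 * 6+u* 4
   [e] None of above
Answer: e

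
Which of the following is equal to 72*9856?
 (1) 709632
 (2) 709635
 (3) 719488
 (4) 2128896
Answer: 1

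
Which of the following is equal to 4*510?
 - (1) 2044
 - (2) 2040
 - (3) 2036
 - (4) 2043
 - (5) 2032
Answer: 2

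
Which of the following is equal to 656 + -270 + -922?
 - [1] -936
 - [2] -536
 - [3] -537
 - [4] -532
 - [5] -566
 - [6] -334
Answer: 2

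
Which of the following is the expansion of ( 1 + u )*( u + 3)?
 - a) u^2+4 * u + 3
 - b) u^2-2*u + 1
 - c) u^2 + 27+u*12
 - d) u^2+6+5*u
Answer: a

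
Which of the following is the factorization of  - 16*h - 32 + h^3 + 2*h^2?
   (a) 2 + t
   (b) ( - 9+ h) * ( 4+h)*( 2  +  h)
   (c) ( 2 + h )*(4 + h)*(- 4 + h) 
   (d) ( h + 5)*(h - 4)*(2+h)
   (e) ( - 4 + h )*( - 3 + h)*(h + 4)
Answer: c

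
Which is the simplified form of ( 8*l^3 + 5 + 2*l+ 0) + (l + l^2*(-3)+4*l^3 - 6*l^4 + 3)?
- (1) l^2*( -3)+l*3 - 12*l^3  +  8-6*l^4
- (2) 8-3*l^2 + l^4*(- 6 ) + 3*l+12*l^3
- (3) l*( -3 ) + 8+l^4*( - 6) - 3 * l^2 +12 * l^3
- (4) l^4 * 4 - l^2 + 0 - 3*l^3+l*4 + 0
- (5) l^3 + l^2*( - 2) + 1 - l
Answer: 2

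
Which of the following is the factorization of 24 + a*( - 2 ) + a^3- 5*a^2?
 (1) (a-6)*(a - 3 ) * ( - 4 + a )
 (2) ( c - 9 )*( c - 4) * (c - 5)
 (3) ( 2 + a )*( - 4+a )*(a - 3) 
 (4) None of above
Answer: 3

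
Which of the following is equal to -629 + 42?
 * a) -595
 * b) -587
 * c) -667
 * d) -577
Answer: b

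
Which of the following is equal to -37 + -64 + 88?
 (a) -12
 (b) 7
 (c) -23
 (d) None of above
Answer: d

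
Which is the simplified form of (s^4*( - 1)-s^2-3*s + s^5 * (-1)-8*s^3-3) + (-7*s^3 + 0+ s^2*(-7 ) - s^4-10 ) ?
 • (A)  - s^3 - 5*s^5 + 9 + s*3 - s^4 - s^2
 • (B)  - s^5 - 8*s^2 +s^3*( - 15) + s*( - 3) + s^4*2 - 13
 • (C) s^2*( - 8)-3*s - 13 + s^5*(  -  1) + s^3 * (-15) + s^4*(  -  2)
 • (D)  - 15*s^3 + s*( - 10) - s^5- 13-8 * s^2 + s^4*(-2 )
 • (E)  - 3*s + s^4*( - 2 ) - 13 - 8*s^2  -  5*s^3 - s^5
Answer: C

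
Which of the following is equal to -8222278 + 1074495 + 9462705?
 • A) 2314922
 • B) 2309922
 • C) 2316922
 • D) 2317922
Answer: A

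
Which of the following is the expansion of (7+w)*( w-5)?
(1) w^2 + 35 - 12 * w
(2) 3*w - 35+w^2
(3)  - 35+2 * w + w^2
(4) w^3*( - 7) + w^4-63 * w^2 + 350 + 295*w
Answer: 3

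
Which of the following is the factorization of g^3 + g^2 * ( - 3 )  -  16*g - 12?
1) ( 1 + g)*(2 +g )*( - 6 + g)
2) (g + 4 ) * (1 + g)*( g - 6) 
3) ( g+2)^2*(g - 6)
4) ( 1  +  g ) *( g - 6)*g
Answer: 1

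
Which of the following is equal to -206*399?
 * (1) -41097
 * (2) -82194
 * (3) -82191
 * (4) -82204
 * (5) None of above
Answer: 2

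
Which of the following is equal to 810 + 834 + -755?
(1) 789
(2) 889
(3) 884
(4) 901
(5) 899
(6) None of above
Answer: 2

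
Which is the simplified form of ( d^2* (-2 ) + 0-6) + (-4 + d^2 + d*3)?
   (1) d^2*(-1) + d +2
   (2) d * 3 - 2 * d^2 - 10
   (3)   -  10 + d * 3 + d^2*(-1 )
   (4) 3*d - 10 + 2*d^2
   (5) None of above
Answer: 3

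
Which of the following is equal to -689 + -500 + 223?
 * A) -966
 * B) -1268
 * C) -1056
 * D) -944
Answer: A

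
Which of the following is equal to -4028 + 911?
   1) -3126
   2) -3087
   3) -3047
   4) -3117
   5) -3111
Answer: 4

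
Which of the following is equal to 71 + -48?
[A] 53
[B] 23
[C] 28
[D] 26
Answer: B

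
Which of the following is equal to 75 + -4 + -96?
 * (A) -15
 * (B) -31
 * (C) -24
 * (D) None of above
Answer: D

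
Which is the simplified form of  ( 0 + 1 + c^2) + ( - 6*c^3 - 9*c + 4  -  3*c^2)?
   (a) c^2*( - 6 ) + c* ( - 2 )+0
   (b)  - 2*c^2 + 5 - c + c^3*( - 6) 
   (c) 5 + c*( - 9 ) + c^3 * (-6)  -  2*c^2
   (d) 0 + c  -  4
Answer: c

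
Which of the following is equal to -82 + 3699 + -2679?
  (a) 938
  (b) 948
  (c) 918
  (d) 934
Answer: a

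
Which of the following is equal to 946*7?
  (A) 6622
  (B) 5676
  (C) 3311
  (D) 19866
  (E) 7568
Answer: A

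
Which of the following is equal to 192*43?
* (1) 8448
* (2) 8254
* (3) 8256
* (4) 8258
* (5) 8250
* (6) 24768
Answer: 3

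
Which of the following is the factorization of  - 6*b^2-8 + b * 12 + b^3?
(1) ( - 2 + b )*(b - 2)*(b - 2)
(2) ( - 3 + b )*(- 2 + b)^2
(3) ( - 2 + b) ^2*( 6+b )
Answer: 1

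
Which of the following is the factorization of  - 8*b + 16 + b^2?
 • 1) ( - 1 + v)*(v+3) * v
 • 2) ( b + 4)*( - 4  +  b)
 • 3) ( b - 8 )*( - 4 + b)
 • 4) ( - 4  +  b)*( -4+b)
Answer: 4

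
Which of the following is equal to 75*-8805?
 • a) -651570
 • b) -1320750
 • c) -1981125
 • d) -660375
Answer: d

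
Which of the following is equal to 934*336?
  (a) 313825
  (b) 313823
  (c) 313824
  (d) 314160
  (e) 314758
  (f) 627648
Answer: c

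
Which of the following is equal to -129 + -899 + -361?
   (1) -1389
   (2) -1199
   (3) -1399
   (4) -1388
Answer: 1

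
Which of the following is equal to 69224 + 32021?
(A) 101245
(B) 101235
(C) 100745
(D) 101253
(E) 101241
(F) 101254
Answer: A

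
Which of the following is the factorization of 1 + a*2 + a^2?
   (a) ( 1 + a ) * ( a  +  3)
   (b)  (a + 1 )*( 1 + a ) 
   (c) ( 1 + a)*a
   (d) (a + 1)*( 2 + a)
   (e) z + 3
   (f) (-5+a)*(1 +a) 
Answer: b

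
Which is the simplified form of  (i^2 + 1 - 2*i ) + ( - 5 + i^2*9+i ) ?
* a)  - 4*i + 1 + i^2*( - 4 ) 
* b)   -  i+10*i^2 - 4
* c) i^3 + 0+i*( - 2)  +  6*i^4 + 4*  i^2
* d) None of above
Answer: b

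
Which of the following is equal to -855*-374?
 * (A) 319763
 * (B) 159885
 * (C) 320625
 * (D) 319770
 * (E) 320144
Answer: D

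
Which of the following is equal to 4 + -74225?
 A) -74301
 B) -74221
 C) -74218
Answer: B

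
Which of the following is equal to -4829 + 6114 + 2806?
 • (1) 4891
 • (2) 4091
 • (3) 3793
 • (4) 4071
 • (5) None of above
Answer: 2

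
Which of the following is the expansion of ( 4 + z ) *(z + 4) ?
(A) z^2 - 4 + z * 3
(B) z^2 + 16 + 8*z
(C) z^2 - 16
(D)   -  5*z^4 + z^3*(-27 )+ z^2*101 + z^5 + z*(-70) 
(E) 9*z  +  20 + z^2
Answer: B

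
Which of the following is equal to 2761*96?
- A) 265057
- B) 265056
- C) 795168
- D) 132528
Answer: B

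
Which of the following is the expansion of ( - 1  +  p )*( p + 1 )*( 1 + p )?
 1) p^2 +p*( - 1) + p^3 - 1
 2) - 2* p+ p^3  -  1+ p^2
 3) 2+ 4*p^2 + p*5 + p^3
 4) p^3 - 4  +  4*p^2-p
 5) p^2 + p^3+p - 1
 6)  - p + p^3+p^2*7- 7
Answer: 1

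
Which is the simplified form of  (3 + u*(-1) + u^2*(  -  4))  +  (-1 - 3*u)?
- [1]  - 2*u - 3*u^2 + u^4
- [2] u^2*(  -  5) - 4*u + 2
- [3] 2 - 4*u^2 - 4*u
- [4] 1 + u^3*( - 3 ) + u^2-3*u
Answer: 3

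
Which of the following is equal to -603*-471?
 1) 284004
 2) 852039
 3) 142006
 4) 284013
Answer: 4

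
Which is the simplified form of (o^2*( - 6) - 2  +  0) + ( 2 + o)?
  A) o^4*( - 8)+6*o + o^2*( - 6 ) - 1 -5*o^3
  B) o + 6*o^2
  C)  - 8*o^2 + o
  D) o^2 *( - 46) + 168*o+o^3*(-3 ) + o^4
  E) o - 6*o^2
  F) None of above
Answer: E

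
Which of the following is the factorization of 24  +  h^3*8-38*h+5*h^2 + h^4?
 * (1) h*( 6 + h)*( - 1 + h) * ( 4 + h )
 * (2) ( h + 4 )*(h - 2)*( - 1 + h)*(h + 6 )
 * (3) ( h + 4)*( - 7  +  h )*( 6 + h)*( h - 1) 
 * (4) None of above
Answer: 4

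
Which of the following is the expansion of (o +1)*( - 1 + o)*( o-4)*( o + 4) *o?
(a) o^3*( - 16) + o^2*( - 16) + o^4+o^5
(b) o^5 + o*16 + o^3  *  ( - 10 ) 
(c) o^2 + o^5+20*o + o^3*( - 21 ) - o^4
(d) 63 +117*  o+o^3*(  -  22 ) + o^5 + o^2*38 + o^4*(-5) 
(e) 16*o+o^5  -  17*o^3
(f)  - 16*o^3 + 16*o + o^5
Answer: e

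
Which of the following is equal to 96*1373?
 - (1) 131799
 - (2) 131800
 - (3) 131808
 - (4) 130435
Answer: 3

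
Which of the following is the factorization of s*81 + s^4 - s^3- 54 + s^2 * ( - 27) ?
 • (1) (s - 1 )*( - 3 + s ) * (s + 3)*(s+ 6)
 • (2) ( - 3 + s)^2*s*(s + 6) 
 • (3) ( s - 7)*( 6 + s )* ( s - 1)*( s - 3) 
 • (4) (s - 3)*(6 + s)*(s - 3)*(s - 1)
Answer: 4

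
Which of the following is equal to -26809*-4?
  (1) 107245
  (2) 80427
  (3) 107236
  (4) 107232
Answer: 3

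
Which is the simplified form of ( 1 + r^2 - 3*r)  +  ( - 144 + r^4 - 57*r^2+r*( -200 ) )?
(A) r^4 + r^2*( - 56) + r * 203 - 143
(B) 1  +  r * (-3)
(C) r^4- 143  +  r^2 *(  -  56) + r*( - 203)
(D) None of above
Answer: C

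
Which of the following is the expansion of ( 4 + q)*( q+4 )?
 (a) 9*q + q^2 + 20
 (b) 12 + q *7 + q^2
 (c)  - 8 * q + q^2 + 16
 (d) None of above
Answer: d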